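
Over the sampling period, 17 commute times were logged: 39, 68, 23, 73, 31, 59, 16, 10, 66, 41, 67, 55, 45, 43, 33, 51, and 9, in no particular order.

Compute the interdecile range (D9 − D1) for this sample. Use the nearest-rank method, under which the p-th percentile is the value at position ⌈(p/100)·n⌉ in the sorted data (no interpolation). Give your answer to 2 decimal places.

58.00

Sorted: 9, 10, 16, 23, 31, 33, 39, 41, 43, 45, 51, 55, 59, 66, 67, 68, 73.
n = 17.
P10: rank ⌈10/100·17⌉ = 2 → 10.
P90: rank ⌈90/100·17⌉ = 16 → 68.
Difference: 68 − 10 = 58.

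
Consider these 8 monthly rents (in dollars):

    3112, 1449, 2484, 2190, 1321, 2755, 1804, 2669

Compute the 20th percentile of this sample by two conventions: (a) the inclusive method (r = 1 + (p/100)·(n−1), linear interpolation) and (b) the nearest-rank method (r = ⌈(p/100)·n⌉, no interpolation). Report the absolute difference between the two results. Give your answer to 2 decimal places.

142.00

Sorted: 1321, 1449, 1804, 2190, 2484, 2669, 2755, 3112.
n = 8.
(a) r = 2.4; between ranks 2 (1449) and 3 (1804): 1591.
(b) the nearest-rank method: rank 2 → 1449.
|1591 − 1449| = 142.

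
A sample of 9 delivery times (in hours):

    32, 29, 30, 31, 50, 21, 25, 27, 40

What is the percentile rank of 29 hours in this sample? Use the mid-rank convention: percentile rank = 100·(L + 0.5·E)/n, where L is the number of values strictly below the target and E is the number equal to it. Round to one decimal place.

Sorted: 21, 25, 27, 29, 30, 31, 32, 40, 50.
Count below 29: L = 3; count equal: E = 1; n = 9.
Percentile rank = 100·(3 + 0.5·1)/9 = 100·3.5/9 = 38.89.

38.9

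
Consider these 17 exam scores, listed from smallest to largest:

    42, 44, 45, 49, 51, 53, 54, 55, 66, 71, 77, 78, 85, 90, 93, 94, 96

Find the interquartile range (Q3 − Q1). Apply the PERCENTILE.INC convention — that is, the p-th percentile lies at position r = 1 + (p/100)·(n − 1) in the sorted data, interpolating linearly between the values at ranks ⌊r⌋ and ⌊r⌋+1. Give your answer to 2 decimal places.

34.00

n = 17.
P25: r = 5 (integer) → 51.
P75: r = 13 (integer) → 85.
Difference: 85 − 51 = 34.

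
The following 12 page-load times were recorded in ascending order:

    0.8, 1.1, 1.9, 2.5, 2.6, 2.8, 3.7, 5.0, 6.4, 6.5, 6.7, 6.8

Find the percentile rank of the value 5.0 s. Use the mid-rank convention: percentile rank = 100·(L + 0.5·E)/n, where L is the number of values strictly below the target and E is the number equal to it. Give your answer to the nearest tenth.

62.5

Count below 5.0: L = 7; count equal: E = 1; n = 12.
Percentile rank = 100·(7 + 0.5·1)/12 = 100·7.5/12 = 62.5.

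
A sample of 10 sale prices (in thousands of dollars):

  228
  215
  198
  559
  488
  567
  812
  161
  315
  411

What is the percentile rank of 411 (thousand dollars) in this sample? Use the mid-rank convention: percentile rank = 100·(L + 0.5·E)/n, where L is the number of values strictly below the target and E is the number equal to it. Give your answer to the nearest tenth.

55.0

Sorted: 161, 198, 215, 228, 315, 411, 488, 559, 567, 812.
Count below 411: L = 5; count equal: E = 1; n = 10.
Percentile rank = 100·(5 + 0.5·1)/10 = 100·5.5/10 = 55.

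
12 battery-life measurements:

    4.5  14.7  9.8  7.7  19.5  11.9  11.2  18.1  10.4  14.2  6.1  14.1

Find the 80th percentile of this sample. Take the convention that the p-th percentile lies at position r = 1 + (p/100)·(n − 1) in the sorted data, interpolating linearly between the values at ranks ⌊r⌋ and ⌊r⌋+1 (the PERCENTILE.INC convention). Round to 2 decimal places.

Sorted: 4.5, 6.1, 7.7, 9.8, 10.4, 11.2, 11.9, 14.1, 14.2, 14.7, 18.1, 19.5.
n = 12.
r = 1 + (80/100)·(12 − 1) = 1 + 8.8 = 9.8.
Rank 9 is 14.2 and rank 10 is 14.7.
Interpolate: 14.2 + 0.8·(14.7 − 14.2) = 14.2 + 0.8·0.5 = 14.6.

14.60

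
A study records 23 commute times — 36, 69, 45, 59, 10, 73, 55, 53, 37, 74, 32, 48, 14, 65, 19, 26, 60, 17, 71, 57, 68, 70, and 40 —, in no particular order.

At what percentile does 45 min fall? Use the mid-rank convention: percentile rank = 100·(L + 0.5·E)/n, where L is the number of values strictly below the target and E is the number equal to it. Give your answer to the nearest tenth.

41.3

Sorted: 10, 14, 17, 19, 26, 32, 36, 37, 40, 45, 48, 53, 55, 57, 59, 60, 65, 68, 69, 70, 71, 73, 74.
Count below 45: L = 9; count equal: E = 1; n = 23.
Percentile rank = 100·(9 + 0.5·1)/23 = 100·9.5/23 = 41.3.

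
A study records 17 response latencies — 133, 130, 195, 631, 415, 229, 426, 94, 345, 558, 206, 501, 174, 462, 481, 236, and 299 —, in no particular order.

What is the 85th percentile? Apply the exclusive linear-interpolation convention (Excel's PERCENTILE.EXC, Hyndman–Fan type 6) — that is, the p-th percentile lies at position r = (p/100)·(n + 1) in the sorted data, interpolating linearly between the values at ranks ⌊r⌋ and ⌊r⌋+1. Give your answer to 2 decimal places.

Sorted: 94, 130, 133, 174, 195, 206, 229, 236, 299, 345, 415, 426, 462, 481, 501, 558, 631.
n = 17.
r = (85/100)·(17 + 1) = 15.3.
Rank 15 is 501 and rank 16 is 558.
Interpolate: 501 + 0.3·(558 − 501) = 501 + 0.3·57 = 518.1.

518.10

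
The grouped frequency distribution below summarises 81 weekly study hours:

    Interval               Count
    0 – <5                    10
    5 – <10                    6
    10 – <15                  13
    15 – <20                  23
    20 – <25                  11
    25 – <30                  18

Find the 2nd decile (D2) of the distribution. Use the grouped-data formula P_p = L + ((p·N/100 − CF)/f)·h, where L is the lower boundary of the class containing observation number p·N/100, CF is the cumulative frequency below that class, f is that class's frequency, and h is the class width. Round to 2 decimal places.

10.08

N = 81; target position k = 20/100 · 81 = 16.2.
Cumulative frequencies: 10, 16, 29, 52, 63, 81.
Observation 16.2 falls in the class 10 – <15.
L = 10, CF = 16, f = 13, h = 5.
P20 = 10 + ((16.2 − 16)/13)·5 = 10 + 0.0769231 = 10.0769.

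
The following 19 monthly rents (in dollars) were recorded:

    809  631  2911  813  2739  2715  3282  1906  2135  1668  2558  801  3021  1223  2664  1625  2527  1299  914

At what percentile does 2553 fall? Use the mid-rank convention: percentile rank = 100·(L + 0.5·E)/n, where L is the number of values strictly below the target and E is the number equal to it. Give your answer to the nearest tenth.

63.2

Sorted: 631, 801, 809, 813, 914, 1223, 1299, 1625, 1668, 1906, 2135, 2527, 2558, 2664, 2715, 2739, 2911, 3021, 3282.
Count below 2553: L = 12; count equal: E = 0; n = 19.
Percentile rank = 100·(12 + 0.5·0)/19 = 100·12/19 = 63.16.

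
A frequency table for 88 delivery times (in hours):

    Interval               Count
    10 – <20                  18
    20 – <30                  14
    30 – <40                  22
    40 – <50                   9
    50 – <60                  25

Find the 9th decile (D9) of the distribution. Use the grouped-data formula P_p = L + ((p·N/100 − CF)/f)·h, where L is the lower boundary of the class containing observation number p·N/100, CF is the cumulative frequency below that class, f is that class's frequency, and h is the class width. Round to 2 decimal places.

N = 88; target position k = 90/100 · 88 = 79.2.
Cumulative frequencies: 18, 32, 54, 63, 88.
Observation 79.2 falls in the class 50 – <60.
L = 50, CF = 63, f = 25, h = 10.
P90 = 50 + ((79.2 − 63)/25)·10 = 50 + 6.48 = 56.48.

56.48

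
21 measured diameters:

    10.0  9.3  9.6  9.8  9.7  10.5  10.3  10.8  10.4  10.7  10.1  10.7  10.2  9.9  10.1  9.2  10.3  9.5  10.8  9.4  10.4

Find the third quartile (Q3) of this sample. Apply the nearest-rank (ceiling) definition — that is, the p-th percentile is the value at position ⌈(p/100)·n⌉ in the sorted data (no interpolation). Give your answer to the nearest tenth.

Sorted: 9.2, 9.3, 9.4, 9.5, 9.6, 9.7, 9.8, 9.9, 10.0, 10.1, 10.1, 10.2, 10.3, 10.3, 10.4, 10.4, 10.5, 10.7, 10.7, 10.8, 10.8.
n = 21.
Position = ⌈75/100 · 21⌉ = ⌈15.75⌉ = 16.
The value at rank 16 is 10.4.

10.4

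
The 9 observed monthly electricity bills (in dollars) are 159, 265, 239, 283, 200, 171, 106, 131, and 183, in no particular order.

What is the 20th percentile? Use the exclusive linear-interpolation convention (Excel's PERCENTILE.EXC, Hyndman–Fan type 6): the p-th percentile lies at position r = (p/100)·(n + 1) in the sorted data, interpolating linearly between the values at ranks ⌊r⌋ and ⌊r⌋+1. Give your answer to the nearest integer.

Sorted: 106, 131, 159, 171, 183, 200, 239, 265, 283.
n = 9.
r = (20/100)·(9 + 1) = 2.
r is an integer, so P20 is the value at rank 2: 131.

131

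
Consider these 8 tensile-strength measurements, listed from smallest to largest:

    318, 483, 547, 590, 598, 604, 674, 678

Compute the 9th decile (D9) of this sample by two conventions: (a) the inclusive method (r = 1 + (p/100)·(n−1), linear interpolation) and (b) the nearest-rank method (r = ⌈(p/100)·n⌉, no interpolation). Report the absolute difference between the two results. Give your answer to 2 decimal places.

n = 8.
(a) r = 7.3; between ranks 7 (674) and 8 (678): 675.2.
(b) the nearest-rank method: rank 8 → 678.
|675.2 − 678| = 2.8.

2.80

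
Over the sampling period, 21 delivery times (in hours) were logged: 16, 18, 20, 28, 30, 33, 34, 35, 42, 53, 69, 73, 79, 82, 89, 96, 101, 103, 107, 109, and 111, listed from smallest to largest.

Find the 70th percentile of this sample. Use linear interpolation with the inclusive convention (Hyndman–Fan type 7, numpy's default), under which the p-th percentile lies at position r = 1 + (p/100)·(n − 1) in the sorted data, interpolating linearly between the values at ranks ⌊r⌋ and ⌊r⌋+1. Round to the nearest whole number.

n = 21.
r = 1 + (70/100)·(21 − 1) = 1 + 14 = 15.
r is an integer, so P70 is the value at rank 15: 89.

89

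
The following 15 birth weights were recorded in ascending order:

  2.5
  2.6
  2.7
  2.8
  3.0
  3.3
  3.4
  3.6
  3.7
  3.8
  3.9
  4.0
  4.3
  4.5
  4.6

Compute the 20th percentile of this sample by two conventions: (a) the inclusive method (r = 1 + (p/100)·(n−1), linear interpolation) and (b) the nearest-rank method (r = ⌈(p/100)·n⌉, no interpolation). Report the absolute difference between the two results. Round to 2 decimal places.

0.08

n = 15.
(a) r = 3.8; between ranks 3 (2.7) and 4 (2.8): 2.78.
(b) the nearest-rank method: rank 3 → 2.7.
|2.78 − 2.7| = 0.08.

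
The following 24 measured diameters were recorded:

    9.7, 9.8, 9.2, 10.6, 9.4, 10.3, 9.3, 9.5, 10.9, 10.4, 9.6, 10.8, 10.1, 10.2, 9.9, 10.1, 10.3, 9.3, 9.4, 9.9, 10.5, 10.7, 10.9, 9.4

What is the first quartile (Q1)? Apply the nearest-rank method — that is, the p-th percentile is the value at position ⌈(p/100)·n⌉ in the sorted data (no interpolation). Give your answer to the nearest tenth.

9.4

Sorted: 9.2, 9.3, 9.3, 9.4, 9.4, 9.4, 9.5, 9.6, 9.7, 9.8, 9.9, 9.9, 10.1, 10.1, 10.2, 10.3, 10.3, 10.4, 10.5, 10.6, 10.7, 10.8, 10.9, 10.9.
n = 24.
Position = ⌈25/100 · 24⌉ = ⌈6⌉ = 6.
The value at rank 6 is 9.4.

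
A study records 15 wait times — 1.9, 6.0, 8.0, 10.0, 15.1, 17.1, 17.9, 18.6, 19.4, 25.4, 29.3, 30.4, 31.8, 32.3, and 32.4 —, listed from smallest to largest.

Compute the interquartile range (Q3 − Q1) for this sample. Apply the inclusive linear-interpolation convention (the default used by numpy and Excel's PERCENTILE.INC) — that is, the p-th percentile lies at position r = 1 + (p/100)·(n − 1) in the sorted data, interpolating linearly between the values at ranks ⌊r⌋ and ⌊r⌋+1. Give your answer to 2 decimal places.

17.30

n = 15.
P25: r = 4.5; ranks 4–5 are 10.0, 15.1; interpolating gives 12.55.
P75: r = 11.5; ranks 11–12 are 29.3, 30.4; interpolating gives 29.85.
Difference: 29.85 − 12.55 = 17.3.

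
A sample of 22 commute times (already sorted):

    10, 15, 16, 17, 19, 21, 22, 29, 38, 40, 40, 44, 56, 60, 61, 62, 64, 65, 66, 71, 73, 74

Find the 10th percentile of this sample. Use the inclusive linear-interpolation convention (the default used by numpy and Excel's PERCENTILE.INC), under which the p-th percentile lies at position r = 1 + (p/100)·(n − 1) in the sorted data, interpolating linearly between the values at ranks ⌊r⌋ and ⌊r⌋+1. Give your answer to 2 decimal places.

16.10

n = 22.
r = 1 + (10/100)·(22 − 1) = 1 + 2.1 = 3.1.
Rank 3 is 16 and rank 4 is 17.
Interpolate: 16 + 0.1·(17 − 16) = 16 + 0.1·1 = 16.1.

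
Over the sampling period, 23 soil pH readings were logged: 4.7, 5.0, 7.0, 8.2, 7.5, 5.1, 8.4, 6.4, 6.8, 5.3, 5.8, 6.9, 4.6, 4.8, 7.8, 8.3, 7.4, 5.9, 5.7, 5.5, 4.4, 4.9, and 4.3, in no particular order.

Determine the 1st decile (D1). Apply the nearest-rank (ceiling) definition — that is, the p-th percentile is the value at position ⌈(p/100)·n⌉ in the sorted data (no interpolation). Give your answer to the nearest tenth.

4.6

Sorted: 4.3, 4.4, 4.6, 4.7, 4.8, 4.9, 5.0, 5.1, 5.3, 5.5, 5.7, 5.8, 5.9, 6.4, 6.8, 6.9, 7.0, 7.4, 7.5, 7.8, 8.2, 8.3, 8.4.
n = 23.
Position = ⌈10/100 · 23⌉ = ⌈2.3⌉ = 3.
The value at rank 3 is 4.6.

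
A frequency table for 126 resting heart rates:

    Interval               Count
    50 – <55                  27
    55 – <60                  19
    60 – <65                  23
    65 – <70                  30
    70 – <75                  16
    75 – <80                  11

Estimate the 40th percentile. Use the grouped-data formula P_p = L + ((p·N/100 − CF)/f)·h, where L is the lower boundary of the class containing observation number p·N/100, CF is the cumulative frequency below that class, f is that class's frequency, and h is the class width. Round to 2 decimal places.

N = 126; target position k = 40/100 · 126 = 50.4.
Cumulative frequencies: 27, 46, 69, 99, 115, 126.
Observation 50.4 falls in the class 60 – <65.
L = 60, CF = 46, f = 23, h = 5.
P40 = 60 + ((50.4 − 46)/23)·5 = 60 + 0.956522 = 60.9565.

60.96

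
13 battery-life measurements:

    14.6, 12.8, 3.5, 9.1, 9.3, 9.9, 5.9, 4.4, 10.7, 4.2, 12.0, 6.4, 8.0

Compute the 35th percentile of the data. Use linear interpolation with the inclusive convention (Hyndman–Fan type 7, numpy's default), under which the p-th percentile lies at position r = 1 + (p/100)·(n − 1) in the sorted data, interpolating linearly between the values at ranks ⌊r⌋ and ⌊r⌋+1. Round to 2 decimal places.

Sorted: 3.5, 4.2, 4.4, 5.9, 6.4, 8.0, 9.1, 9.3, 9.9, 10.7, 12.0, 12.8, 14.6.
n = 13.
r = 1 + (35/100)·(13 − 1) = 1 + 4.2 = 5.2.
Rank 5 is 6.4 and rank 6 is 8.0.
Interpolate: 6.4 + 0.2·(8.0 − 6.4) = 6.4 + 0.2·1.6 = 6.72.

6.72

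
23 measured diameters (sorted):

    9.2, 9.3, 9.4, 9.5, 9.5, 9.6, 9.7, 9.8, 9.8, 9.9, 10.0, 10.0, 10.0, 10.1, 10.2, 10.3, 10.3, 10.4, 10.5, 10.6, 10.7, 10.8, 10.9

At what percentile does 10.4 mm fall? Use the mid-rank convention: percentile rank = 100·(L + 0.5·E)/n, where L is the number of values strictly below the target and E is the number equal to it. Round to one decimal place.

Count below 10.4: L = 17; count equal: E = 1; n = 23.
Percentile rank = 100·(17 + 0.5·1)/23 = 100·17.5/23 = 76.09.

76.1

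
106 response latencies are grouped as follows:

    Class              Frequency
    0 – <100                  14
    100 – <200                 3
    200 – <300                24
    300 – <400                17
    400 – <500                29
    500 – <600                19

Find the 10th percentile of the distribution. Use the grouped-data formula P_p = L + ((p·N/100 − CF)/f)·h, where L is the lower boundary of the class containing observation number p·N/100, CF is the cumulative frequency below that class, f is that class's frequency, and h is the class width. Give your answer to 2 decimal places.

N = 106; target position k = 10/100 · 106 = 10.6.
Cumulative frequencies: 14, 17, 41, 58, 87, 106.
Observation 10.6 falls in the class 0 – <100.
L = 0, CF = 0, f = 14, h = 100.
P10 = 0 + ((10.6 − 0)/14)·100 = 0 + 75.7143 = 75.7143.

75.71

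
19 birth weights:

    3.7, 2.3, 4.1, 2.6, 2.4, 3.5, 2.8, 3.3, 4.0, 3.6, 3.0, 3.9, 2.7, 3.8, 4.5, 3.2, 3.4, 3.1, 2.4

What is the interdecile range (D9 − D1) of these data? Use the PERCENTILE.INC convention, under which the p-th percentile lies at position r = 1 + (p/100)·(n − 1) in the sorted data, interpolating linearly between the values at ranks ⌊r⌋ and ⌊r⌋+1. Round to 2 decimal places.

1.62

Sorted: 2.3, 2.4, 2.4, 2.6, 2.7, 2.8, 3.0, 3.1, 3.2, 3.3, 3.4, 3.5, 3.6, 3.7, 3.8, 3.9, 4.0, 4.1, 4.5.
n = 19.
P10: r = 2.8; ranks 2–3 are 2.4, 2.4; interpolating gives 2.4.
P90: r = 17.2; ranks 17–18 are 4.0, 4.1; interpolating gives 4.02.
Difference: 4.02 − 2.4 = 1.62.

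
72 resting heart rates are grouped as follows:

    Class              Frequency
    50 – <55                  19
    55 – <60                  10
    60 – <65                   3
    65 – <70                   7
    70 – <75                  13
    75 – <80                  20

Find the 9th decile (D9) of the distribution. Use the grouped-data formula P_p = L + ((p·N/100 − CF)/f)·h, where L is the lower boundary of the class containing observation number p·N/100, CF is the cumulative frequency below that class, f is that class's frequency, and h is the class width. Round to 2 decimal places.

N = 72; target position k = 90/100 · 72 = 64.8.
Cumulative frequencies: 19, 29, 32, 39, 52, 72.
Observation 64.8 falls in the class 75 – <80.
L = 75, CF = 52, f = 20, h = 5.
P90 = 75 + ((64.8 − 52)/20)·5 = 75 + 3.2 = 78.2.

78.20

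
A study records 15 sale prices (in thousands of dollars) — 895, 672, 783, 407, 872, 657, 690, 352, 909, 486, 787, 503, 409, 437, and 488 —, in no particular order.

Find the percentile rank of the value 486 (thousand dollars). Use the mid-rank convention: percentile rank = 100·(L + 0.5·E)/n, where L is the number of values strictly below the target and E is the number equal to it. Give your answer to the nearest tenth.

30.0

Sorted: 352, 407, 409, 437, 486, 488, 503, 657, 672, 690, 783, 787, 872, 895, 909.
Count below 486: L = 4; count equal: E = 1; n = 15.
Percentile rank = 100·(4 + 0.5·1)/15 = 100·4.5/15 = 30.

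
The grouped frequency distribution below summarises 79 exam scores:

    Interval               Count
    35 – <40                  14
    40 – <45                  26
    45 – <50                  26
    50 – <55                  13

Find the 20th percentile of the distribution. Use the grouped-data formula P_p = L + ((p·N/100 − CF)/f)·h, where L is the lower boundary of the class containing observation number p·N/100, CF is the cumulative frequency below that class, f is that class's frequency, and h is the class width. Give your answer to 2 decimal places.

40.35

N = 79; target position k = 20/100 · 79 = 15.8.
Cumulative frequencies: 14, 40, 66, 79.
Observation 15.8 falls in the class 40 – <45.
L = 40, CF = 14, f = 26, h = 5.
P20 = 40 + ((15.8 − 14)/26)·5 = 40 + 0.346154 = 40.3462.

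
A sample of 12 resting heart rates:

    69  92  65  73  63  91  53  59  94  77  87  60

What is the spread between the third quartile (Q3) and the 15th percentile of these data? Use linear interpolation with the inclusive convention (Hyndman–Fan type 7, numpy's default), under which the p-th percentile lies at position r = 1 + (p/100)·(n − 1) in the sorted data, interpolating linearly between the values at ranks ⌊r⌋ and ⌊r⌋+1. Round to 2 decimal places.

Sorted: 53, 59, 60, 63, 65, 69, 73, 77, 87, 91, 92, 94.
n = 12.
P15: r = 2.65; ranks 2–3 are 59, 60; interpolating gives 59.65.
P75: r = 9.25; ranks 9–10 are 87, 91; interpolating gives 88.
Difference: 88 − 59.65 = 28.35.

28.35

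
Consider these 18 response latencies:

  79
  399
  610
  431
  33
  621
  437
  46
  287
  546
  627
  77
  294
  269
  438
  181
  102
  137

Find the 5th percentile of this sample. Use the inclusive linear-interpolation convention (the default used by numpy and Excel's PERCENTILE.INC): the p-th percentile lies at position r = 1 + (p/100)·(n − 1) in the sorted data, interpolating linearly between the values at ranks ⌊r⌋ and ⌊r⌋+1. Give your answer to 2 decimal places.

Sorted: 33, 46, 77, 79, 102, 137, 181, 269, 287, 294, 399, 431, 437, 438, 546, 610, 621, 627.
n = 18.
r = 1 + (5/100)·(18 − 1) = 1 + 0.85 = 1.85.
Rank 1 is 33 and rank 2 is 46.
Interpolate: 33 + 0.85·(46 − 33) = 33 + 0.85·13 = 44.05.

44.05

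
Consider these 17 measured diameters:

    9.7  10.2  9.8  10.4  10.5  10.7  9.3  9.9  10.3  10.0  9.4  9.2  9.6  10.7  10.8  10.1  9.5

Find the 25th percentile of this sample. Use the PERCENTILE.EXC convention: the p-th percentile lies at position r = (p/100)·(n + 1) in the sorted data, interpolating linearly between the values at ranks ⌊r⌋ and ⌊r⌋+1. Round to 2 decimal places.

9.55

Sorted: 9.2, 9.3, 9.4, 9.5, 9.6, 9.7, 9.8, 9.9, 10.0, 10.1, 10.2, 10.3, 10.4, 10.5, 10.7, 10.7, 10.8.
n = 17.
r = (25/100)·(17 + 1) = 4.5.
Rank 4 is 9.5 and rank 5 is 9.6.
Interpolate: 9.5 + 0.5·(9.6 − 9.5) = 9.5 + 0.5·0.1 = 9.55.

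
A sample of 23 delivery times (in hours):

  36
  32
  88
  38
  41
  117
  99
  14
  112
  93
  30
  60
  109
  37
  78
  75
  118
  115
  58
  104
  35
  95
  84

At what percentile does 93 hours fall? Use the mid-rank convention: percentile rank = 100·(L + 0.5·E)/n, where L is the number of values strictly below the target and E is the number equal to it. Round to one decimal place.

Sorted: 14, 30, 32, 35, 36, 37, 38, 41, 58, 60, 75, 78, 84, 88, 93, 95, 99, 104, 109, 112, 115, 117, 118.
Count below 93: L = 14; count equal: E = 1; n = 23.
Percentile rank = 100·(14 + 0.5·1)/23 = 100·14.5/23 = 63.04.

63.0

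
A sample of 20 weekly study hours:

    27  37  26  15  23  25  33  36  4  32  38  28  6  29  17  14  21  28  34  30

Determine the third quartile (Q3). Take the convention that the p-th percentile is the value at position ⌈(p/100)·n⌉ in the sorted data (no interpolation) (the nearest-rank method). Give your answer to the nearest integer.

Sorted: 4, 6, 14, 15, 17, 21, 23, 25, 26, 27, 28, 28, 29, 30, 32, 33, 34, 36, 37, 38.
n = 20.
Position = ⌈75/100 · 20⌉ = ⌈15⌉ = 15.
The value at rank 15 is 32.

32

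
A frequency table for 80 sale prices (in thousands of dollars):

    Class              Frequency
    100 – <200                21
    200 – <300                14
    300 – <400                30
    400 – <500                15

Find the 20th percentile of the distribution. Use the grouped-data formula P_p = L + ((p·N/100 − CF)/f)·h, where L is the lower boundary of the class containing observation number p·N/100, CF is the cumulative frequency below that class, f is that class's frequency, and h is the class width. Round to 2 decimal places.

176.19

N = 80; target position k = 20/100 · 80 = 16.
Cumulative frequencies: 21, 35, 65, 80.
Observation 16 falls in the class 100 – <200.
L = 100, CF = 0, f = 21, h = 100.
P20 = 100 + ((16 − 0)/21)·100 = 100 + 76.1905 = 176.19.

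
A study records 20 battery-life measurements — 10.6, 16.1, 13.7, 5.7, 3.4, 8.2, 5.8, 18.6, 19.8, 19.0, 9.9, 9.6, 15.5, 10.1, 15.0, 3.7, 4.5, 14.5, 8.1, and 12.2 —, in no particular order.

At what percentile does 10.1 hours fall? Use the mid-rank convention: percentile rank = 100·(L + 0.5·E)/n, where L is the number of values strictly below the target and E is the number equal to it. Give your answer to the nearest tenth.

47.5

Sorted: 3.4, 3.7, 4.5, 5.7, 5.8, 8.1, 8.2, 9.6, 9.9, 10.1, 10.6, 12.2, 13.7, 14.5, 15.0, 15.5, 16.1, 18.6, 19.0, 19.8.
Count below 10.1: L = 9; count equal: E = 1; n = 20.
Percentile rank = 100·(9 + 0.5·1)/20 = 100·9.5/20 = 47.5.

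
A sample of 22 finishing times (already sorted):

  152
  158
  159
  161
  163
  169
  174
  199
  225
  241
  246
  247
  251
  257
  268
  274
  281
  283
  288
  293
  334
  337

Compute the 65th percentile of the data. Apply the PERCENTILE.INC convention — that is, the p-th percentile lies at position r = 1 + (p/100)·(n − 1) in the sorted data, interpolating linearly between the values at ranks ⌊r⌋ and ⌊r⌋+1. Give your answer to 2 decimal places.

n = 22.
r = 1 + (65/100)·(22 − 1) = 1 + 13.65 = 14.65.
Rank 14 is 257 and rank 15 is 268.
Interpolate: 257 + 0.65·(268 − 257) = 257 + 0.65·11 = 264.15.

264.15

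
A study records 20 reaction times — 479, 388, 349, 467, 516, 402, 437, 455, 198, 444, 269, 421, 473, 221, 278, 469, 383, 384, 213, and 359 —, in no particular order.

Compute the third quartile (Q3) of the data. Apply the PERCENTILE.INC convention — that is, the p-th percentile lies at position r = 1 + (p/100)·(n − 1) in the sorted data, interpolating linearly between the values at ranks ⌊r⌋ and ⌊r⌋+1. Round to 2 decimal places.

458.00

Sorted: 198, 213, 221, 269, 278, 349, 359, 383, 384, 388, 402, 421, 437, 444, 455, 467, 469, 473, 479, 516.
n = 20.
r = 1 + (75/100)·(20 − 1) = 1 + 14.25 = 15.25.
Rank 15 is 455 and rank 16 is 467.
Interpolate: 455 + 0.25·(467 − 455) = 455 + 0.25·12 = 458.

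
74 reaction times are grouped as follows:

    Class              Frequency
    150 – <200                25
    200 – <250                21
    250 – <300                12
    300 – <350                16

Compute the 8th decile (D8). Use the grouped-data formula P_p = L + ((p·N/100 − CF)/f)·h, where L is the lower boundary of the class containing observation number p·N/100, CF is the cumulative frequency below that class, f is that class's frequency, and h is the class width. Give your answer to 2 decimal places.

303.75

N = 74; target position k = 80/100 · 74 = 59.2.
Cumulative frequencies: 25, 46, 58, 74.
Observation 59.2 falls in the class 300 – <350.
L = 300, CF = 58, f = 16, h = 50.
P80 = 300 + ((59.2 − 58)/16)·50 = 300 + 3.75 = 303.75.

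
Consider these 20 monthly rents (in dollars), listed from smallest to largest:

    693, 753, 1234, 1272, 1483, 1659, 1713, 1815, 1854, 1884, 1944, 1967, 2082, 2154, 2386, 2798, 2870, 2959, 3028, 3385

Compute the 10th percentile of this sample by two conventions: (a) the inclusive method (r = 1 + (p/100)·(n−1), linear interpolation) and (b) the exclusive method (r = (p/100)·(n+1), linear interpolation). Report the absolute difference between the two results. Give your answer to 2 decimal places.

384.80

n = 20.
(a) r = 2.9; between ranks 2 (753) and 3 (1234): 1185.9.
(b) r = 2.1; between ranks 2 (753) and 3 (1234): 801.1.
|1185.9 − 801.1| = 384.8.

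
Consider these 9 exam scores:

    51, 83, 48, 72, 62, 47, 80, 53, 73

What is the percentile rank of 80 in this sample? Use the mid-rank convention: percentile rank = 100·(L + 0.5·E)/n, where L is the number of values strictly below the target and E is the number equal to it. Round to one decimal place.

Sorted: 47, 48, 51, 53, 62, 72, 73, 80, 83.
Count below 80: L = 7; count equal: E = 1; n = 9.
Percentile rank = 100·(7 + 0.5·1)/9 = 100·7.5/9 = 83.33.

83.3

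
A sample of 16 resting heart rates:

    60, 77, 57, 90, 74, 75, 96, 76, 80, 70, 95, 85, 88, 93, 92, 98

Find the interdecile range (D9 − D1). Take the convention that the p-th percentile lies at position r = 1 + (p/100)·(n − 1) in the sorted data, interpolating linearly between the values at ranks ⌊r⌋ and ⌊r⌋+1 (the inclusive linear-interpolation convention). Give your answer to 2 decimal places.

Sorted: 57, 60, 70, 74, 75, 76, 77, 80, 85, 88, 90, 92, 93, 95, 96, 98.
n = 16.
P10: r = 2.5; ranks 2–3 are 60, 70; interpolating gives 65.
P90: r = 14.5; ranks 14–15 are 95, 96; interpolating gives 95.5.
Difference: 95.5 − 65 = 30.5.

30.50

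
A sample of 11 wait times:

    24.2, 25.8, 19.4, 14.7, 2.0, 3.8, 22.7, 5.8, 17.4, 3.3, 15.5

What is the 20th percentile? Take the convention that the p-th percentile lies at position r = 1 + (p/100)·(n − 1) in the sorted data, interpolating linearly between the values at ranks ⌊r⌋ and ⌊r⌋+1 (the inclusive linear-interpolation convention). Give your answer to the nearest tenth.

Sorted: 2.0, 3.3, 3.8, 5.8, 14.7, 15.5, 17.4, 19.4, 22.7, 24.2, 25.8.
n = 11.
r = 1 + (20/100)·(11 − 1) = 1 + 2 = 3.
r is an integer, so P20 is the value at rank 3: 3.8.

3.8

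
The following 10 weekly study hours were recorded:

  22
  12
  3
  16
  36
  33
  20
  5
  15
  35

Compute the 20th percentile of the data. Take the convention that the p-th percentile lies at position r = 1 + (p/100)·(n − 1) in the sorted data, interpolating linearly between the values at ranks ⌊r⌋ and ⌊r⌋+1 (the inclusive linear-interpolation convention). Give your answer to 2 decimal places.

10.60

Sorted: 3, 5, 12, 15, 16, 20, 22, 33, 35, 36.
n = 10.
r = 1 + (20/100)·(10 − 1) = 1 + 1.8 = 2.8.
Rank 2 is 5 and rank 3 is 12.
Interpolate: 5 + 0.8·(12 − 5) = 5 + 0.8·7 = 10.6.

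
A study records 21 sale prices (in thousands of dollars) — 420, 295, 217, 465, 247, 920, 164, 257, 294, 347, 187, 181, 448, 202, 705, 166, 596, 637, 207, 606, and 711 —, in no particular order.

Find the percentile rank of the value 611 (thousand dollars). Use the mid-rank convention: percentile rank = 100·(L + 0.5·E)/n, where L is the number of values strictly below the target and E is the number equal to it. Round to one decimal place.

81.0

Sorted: 164, 166, 181, 187, 202, 207, 217, 247, 257, 294, 295, 347, 420, 448, 465, 596, 606, 637, 705, 711, 920.
Count below 611: L = 17; count equal: E = 0; n = 21.
Percentile rank = 100·(17 + 0.5·0)/21 = 100·17/21 = 80.95.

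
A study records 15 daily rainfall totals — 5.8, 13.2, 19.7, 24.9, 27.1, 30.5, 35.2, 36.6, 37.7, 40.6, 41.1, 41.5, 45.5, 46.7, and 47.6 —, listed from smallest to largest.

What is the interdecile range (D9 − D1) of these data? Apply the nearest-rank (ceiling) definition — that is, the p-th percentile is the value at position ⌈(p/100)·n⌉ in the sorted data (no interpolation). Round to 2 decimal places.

n = 15.
P10: rank ⌈10/100·15⌉ = 2 → 13.2.
P90: rank ⌈90/100·15⌉ = 14 → 46.7.
Difference: 46.7 − 13.2 = 33.5.

33.50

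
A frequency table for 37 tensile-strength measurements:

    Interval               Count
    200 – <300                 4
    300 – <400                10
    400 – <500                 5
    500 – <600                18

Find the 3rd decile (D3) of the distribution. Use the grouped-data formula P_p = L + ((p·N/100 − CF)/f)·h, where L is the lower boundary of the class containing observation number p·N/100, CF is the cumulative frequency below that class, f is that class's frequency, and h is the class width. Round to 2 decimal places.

371.00

N = 37; target position k = 30/100 · 37 = 11.1.
Cumulative frequencies: 4, 14, 19, 37.
Observation 11.1 falls in the class 300 – <400.
L = 300, CF = 4, f = 10, h = 100.
P30 = 300 + ((11.1 − 4)/10)·100 = 300 + 71 = 371.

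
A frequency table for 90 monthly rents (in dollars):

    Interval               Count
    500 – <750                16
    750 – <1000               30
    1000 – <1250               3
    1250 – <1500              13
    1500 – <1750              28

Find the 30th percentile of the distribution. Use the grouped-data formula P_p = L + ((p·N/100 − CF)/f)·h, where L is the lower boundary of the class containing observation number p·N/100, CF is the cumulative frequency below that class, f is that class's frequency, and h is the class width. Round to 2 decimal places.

N = 90; target position k = 30/100 · 90 = 27.
Cumulative frequencies: 16, 46, 49, 62, 90.
Observation 27 falls in the class 750 – <1000.
L = 750, CF = 16, f = 30, h = 250.
P30 = 750 + ((27 − 16)/30)·250 = 750 + 91.6667 = 841.667.

841.67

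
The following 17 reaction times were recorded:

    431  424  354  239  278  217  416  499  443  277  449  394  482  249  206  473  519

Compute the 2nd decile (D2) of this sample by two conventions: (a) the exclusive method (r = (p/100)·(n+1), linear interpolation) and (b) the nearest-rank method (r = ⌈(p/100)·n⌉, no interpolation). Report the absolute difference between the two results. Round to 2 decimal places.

4.00

Sorted: 206, 217, 239, 249, 277, 278, 354, 394, 416, 424, 431, 443, 449, 473, 482, 499, 519.
n = 17.
(a) r = 3.6; between ranks 3 (239) and 4 (249): 245.
(b) the nearest-rank method: rank 4 → 249.
|245 − 249| = 4.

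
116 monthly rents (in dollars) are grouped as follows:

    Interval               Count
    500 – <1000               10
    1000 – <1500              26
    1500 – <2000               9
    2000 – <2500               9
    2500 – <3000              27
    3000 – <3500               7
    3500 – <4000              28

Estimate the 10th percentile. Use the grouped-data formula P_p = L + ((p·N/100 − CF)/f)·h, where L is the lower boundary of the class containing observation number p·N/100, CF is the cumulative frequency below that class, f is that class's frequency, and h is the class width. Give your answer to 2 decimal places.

1030.77

N = 116; target position k = 10/100 · 116 = 11.6.
Cumulative frequencies: 10, 36, 45, 54, 81, 88, 116.
Observation 11.6 falls in the class 1000 – <1500.
L = 1000, CF = 10, f = 26, h = 500.
P10 = 1000 + ((11.6 − 10)/26)·500 = 1000 + 30.7692 = 1030.77.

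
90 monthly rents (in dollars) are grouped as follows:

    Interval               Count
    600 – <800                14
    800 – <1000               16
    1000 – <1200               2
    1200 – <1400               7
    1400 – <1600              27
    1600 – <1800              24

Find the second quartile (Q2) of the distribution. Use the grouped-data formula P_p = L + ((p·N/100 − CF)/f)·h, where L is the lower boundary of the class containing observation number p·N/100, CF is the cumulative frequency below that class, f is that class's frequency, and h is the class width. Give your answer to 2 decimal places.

1444.44

N = 90; target position k = 50/100 · 90 = 45.
Cumulative frequencies: 14, 30, 32, 39, 66, 90.
Observation 45 falls in the class 1400 – <1600.
L = 1400, CF = 39, f = 27, h = 200.
P50 = 1400 + ((45 − 39)/27)·200 = 1400 + 44.4444 = 1444.44.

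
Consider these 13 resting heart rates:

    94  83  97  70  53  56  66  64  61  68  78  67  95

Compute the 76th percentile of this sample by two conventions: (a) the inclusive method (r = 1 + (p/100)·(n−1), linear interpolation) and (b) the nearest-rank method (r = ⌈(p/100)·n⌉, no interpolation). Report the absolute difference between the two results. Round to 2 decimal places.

1.32

Sorted: 53, 56, 61, 64, 66, 67, 68, 70, 78, 83, 94, 95, 97.
n = 13.
(a) r = 10.12; between ranks 10 (83) and 11 (94): 84.32.
(b) the nearest-rank method: rank 10 → 83.
|84.32 − 83| = 1.32.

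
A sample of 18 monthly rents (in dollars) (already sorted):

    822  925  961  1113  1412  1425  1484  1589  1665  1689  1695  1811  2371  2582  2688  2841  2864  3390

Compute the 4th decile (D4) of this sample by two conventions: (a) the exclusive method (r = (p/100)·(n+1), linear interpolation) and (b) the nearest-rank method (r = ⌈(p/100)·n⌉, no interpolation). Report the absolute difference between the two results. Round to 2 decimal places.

n = 18.
(a) r = 7.6; between ranks 7 (1484) and 8 (1589): 1547.
(b) the nearest-rank method: rank 8 → 1589.
|1547 − 1589| = 42.

42.00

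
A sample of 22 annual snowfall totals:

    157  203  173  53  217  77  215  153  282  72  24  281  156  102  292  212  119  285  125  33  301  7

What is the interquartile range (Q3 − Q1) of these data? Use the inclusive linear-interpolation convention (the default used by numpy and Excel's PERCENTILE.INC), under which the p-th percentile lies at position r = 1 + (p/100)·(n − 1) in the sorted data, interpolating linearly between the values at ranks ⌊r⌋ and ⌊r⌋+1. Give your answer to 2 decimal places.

Sorted: 7, 24, 33, 53, 72, 77, 102, 119, 125, 153, 156, 157, 173, 203, 212, 215, 217, 281, 282, 285, 292, 301.
n = 22.
P25: r = 6.25; ranks 6–7 are 77, 102; interpolating gives 83.25.
P75: r = 16.75; ranks 16–17 are 215, 217; interpolating gives 216.5.
Difference: 216.5 − 83.25 = 133.25.

133.25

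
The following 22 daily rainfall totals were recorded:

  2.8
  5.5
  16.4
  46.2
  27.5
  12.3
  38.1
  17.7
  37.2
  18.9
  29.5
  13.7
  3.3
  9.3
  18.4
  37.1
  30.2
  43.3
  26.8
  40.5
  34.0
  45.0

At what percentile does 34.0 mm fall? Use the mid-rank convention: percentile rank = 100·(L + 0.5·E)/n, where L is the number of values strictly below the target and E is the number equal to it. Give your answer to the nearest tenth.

Sorted: 2.8, 3.3, 5.5, 9.3, 12.3, 13.7, 16.4, 17.7, 18.4, 18.9, 26.8, 27.5, 29.5, 30.2, 34.0, 37.1, 37.2, 38.1, 40.5, 43.3, 45.0, 46.2.
Count below 34.0: L = 14; count equal: E = 1; n = 22.
Percentile rank = 100·(14 + 0.5·1)/22 = 100·14.5/22 = 65.91.

65.9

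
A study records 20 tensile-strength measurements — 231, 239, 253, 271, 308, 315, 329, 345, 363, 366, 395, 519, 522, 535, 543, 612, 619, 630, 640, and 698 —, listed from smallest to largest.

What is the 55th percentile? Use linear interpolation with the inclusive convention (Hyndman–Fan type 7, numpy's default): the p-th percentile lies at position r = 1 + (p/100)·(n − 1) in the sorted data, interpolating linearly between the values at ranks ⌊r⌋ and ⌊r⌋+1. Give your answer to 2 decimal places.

450.80

n = 20.
r = 1 + (55/100)·(20 − 1) = 1 + 10.45 = 11.45.
Rank 11 is 395 and rank 12 is 519.
Interpolate: 395 + 0.45·(519 − 395) = 395 + 0.45·124 = 450.8.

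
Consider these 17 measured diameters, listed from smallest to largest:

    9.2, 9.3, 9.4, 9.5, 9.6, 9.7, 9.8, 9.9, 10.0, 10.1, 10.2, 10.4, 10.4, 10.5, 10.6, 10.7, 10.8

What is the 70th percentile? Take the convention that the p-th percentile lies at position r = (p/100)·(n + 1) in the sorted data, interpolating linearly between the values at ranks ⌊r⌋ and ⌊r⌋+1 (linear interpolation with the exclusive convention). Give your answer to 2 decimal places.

n = 17.
r = (70/100)·(17 + 1) = 12.6.
Rank 12 is 10.4 and rank 13 is 10.4.
Interpolate: 10.4 + 0.6·(10.4 − 10.4) = 10.4 + 0.6·0 = 10.4.

10.40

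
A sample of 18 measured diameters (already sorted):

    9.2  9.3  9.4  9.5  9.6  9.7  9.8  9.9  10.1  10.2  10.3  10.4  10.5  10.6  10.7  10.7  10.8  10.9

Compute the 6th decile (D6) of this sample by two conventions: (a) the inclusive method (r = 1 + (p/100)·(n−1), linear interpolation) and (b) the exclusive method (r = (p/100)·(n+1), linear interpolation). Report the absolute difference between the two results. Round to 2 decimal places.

0.02

n = 18.
(a) r = 11.2; between ranks 11 (10.3) and 12 (10.4): 10.32.
(b) r = 11.4; between ranks 11 (10.3) and 12 (10.4): 10.34.
|10.32 − 10.34| = 0.02.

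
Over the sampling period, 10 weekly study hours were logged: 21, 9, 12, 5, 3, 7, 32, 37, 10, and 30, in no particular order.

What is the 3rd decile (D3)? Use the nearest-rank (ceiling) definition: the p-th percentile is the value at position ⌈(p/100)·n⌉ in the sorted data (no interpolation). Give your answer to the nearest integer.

Sorted: 3, 5, 7, 9, 10, 12, 21, 30, 32, 37.
n = 10.
Position = ⌈30/100 · 10⌉ = ⌈3⌉ = 3.
The value at rank 3 is 7.

7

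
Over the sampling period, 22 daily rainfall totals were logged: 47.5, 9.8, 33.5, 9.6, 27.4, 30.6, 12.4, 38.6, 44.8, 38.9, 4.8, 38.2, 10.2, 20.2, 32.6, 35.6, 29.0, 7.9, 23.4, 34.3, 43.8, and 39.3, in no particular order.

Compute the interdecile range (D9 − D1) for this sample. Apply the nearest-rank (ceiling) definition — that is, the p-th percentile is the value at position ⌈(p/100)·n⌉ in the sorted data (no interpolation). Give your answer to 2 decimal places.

34.20

Sorted: 4.8, 7.9, 9.6, 9.8, 10.2, 12.4, 20.2, 23.4, 27.4, 29.0, 30.6, 32.6, 33.5, 34.3, 35.6, 38.2, 38.6, 38.9, 39.3, 43.8, 44.8, 47.5.
n = 22.
P10: rank ⌈10/100·22⌉ = 3 → 9.6.
P90: rank ⌈90/100·22⌉ = 20 → 43.8.
Difference: 43.8 − 9.6 = 34.2.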